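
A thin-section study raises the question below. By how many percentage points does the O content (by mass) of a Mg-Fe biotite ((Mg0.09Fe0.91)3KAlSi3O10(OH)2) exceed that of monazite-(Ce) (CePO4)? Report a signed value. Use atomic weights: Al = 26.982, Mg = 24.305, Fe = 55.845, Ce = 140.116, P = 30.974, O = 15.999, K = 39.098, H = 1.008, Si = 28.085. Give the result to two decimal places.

10.92 percentage points

M((Mg0.09Fe0.91)3KAlSi3O10(OH)2) = 503.358 g/mol, so wt% O = 191.988/503.358 × 100 = 38.14%.
M(CePO4) = 235.086 g/mol, so wt% O = 63.996/235.086 × 100 = 27.22%.
38.14 − 27.22 = 10.92 pp.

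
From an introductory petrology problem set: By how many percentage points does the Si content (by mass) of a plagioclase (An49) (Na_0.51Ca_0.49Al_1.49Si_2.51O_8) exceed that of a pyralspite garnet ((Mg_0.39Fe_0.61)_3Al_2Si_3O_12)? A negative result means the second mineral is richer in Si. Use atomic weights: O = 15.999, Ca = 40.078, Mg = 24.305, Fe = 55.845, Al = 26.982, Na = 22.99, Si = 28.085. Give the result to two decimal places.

M(Na_0.51Ca_0.49Al_1.49Si_2.51O_8) = 270.052 g/mol, so wt% Si = 70.493/270.052 × 100 = 26.10%.
M((Mg_0.39Fe_0.61)_3Al_2Si_3O_12) = 460.840 g/mol, so wt% Si = 84.255/460.840 × 100 = 18.28%.
26.10 − 18.28 = 7.82 pp.

7.82 percentage points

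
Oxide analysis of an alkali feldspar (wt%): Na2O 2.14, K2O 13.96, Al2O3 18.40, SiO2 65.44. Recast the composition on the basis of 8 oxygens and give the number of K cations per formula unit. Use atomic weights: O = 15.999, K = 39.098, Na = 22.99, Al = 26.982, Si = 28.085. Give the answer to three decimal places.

2.14 wt% Na2O ÷ 61.979 g/mol = 0.03453 mol, giving 0.06906 Na and 0.03453 O.
13.96 wt% K2O ÷ 94.195 g/mol = 0.14820 mol, giving 0.29640 K and 0.14820 O.
18.40 wt% Al2O3 ÷ 101.961 g/mol = 0.18046 mol, giving 0.36092 Al and 0.54138 O.
65.44 wt% SiO2 ÷ 60.083 g/mol = 1.08916 mol, giving 1.08916 Si and 2.17832 O.
Oxygen sums to 2.90243; scaling by 8/2.90243 = 2.75631 puts the formula on 8 O.
K: 0.29640 × 2.75631 = 0.817 atoms per formula unit.

0.817 K apfu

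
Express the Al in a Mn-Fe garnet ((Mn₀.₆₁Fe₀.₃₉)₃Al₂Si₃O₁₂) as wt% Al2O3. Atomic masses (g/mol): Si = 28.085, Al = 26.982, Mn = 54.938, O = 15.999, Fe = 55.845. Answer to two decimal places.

20.55 wt%

Molar mass of (Mn₀.₆₁Fe₀.₃₉)₃Al₂Si₃O₁₂ = 1.83×54.938 + 1.17×55.845 + 2×26.982 + 3×28.085 + 12×15.999 = 496.082 g/mol.
Each formula unit contains 2 Al, equivalent to 2/2 = 1.0000 mol Al2O3.
M(Al2O3) = 2×26.982 + 3×15.999 = 101.961 g/mol.
Mass of Al2O3 per formula unit = 1.0000 × 101.961 = 101.961 g.
Al2O3 wt% = 101.961 / 496.082 × 100 = 20.55%.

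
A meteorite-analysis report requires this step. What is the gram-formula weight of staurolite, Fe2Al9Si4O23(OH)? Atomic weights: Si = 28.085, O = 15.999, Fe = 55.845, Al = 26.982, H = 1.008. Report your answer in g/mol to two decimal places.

The formula mass is the sum 2*55.845 + 9*26.982 + 4*28.085 + 24*15.999 + 1*1.008.

851.85 g/mol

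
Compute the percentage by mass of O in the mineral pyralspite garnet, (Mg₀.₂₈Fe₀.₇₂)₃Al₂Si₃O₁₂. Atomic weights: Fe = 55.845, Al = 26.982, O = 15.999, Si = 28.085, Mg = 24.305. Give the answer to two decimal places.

Molar mass of (Mg₀.₂₈Fe₀.₇₂)₃Al₂Si₃O₁₂: 0.84×24.305 + 2.16×55.845 + 2×26.982 + 3×28.085 + 12×15.999 = 471.248 g/mol.
Mass of O per formula unit: 12 × 15.999 = 191.988 g.
Weight fraction O = 191.988 / 471.248 = 0.4074.

40.74 mass %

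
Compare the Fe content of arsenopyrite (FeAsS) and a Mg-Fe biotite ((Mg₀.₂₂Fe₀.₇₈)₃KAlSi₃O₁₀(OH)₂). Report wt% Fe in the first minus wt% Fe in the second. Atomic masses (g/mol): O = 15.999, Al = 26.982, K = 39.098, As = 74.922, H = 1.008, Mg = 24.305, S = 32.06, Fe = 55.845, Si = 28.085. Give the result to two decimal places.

First mineral: 55.845 g Fe in 162.827 g formula = 34.30 wt% Fe.
Second mineral: 130.677 g Fe in 491.058 g formula = 26.61 wt% Fe.
34.30% − 26.61% gives a difference of 7.69 percentage points.

7.69 percentage points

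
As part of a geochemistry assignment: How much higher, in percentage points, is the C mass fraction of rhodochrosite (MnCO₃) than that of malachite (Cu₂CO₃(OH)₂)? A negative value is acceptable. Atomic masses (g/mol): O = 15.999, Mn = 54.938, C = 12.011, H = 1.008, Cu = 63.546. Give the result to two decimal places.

5.02 percentage points

First mineral: 12.011 g C in 114.946 g formula = 10.45 wt% C.
Second mineral: 12.011 g C in 221.114 g formula = 5.43 wt% C.
10.45% − 5.43% gives a difference of 5.02 percentage points.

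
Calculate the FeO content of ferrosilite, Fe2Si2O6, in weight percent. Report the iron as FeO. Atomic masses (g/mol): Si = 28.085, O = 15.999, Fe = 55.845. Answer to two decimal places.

Molar mass of Fe2Si2O6 = 2·55.845 + 2·28.085 + 6·15.999 = 263.854 g/mol.
Each formula unit contains 2 Fe, equivalent to 2/1 = 2.0000 mol FeO.
M(FeO) = 1×55.845 + 1×15.999 = 71.844 g/mol.
Mass of FeO per formula unit = 2.0000 × 71.844 = 143.688 g.
FeO wt% = 143.688 / 263.854 × 100 = 54.46%.

54.46 wt%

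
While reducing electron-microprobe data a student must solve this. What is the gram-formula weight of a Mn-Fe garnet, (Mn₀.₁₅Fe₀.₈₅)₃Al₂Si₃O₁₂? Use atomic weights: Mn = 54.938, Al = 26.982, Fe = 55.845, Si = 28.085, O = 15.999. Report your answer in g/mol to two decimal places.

M = 0.45·54.938 + 2.55·55.845 + 2·26.982 + 3·28.085 + 12·15.999

497.33 g/mol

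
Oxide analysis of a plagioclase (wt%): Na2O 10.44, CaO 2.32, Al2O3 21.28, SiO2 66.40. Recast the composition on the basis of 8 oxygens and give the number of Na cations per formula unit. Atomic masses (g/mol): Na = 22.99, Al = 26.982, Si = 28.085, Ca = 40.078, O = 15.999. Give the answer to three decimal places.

0.885 Na apfu

Na2O: 10.44/61.979 = 0.16844 mol → 0.33688 mol Na, 0.16844 mol O.
CaO: 2.32/56.077 = 0.04137 mol → 0.04137 mol Ca, 0.04137 mol O.
Al2O3: 21.28/101.961 = 0.20871 mol → 0.41742 mol Al, 0.62613 mol O.
SiO2: 66.40/60.083 = 1.10514 mol → 1.10514 mol Si, 2.21028 mol O.
Total oxygen = 3.04622 mol. Normalization factor = 8/3.04622 = 2.62621.
Na per 8 O = 0.33688 × 2.62621 = 0.885.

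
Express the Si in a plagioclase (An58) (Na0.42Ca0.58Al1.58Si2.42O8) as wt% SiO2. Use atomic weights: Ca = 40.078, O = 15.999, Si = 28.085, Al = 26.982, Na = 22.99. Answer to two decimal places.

Formula mass = 271.490 g/mol.
2.42 Si → 2.4200 mol SiO2 per formula unit; M(SiO2) = 60.083, so SiO2 mass = 145.401 g.
145.401/271.490 × 100 = 53.56 wt%.

53.56 wt%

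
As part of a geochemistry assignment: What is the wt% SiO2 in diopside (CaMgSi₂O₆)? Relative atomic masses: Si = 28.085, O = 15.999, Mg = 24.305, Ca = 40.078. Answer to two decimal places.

55.49 wt%

Molar mass of CaMgSi₂O₆ = 1×40.078 + 1×24.305 + 2×28.085 + 6×15.999 = 216.547 g/mol.
Each formula unit contains 2 Si, equivalent to 2/1 = 2.0000 mol SiO2.
M(SiO2) = 1×28.085 + 2×15.999 = 60.083 g/mol.
Mass of SiO2 per formula unit = 2.0000 × 60.083 = 120.166 g.
SiO2 wt% = 120.166 / 216.547 × 100 = 55.49%.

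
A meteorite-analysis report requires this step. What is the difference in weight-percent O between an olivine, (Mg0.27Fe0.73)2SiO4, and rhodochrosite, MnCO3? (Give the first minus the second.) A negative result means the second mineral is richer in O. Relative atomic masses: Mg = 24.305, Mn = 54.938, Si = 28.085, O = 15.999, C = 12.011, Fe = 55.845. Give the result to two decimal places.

-7.49 percentage points

O in (Mg0.27Fe0.73)2SiO4: molar mass 186.739 g/mol; 4×15.999 = 63.996 g → 34.27 wt%.
O in MnCO3: molar mass 114.946 g/mol; 3×15.999 = 47.997 g → 41.76 wt%.
Difference = 34.27 − 41.76 = -7.49 percentage points.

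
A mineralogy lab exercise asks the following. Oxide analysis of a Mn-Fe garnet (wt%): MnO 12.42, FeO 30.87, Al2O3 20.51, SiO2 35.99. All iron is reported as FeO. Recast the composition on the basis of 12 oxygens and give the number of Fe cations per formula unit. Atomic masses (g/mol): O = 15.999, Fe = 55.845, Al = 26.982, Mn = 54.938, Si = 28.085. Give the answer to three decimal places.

12.42 wt% MnO ÷ 70.937 g/mol = 0.17508 mol, giving 0.17508 Mn and 0.17508 O.
30.87 wt% FeO ÷ 71.844 g/mol = 0.42968 mol, giving 0.42968 Fe and 0.42968 O.
20.51 wt% Al2O3 ÷ 101.961 g/mol = 0.20116 mol, giving 0.40232 Al and 0.60348 O.
35.99 wt% SiO2 ÷ 60.083 g/mol = 0.59900 mol, giving 0.59900 Si and 1.19800 O.
Oxygen sums to 2.40624; scaling by 12/2.40624 = 4.98703 puts the formula on 12 O.
Fe: 0.42968 × 4.98703 = 2.143 atoms per formula unit.

2.143 Fe apfu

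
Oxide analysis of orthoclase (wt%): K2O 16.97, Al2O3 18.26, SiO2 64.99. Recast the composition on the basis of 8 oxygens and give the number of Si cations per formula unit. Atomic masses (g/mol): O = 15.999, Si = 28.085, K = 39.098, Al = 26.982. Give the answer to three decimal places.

K2O: 16.97/94.195 = 0.18016 mol → 0.36032 mol K, 0.18016 mol O.
Al2O3: 18.26/101.961 = 0.17909 mol → 0.35818 mol Al, 0.53727 mol O.
SiO2: 64.99/60.083 = 1.08167 mol → 1.08167 mol Si, 2.16334 mol O.
Total oxygen = 2.88077 mol. Normalization factor = 8/2.88077 = 2.77704.
Si per 8 O = 1.08167 × 2.77704 = 3.004.

3.004 Si apfu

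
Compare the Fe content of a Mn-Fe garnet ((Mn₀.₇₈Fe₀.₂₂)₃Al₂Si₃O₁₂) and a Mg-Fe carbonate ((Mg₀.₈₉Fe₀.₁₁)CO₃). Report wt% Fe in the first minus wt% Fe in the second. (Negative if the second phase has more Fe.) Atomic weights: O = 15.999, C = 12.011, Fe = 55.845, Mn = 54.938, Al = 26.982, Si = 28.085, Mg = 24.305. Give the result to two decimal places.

Fe in (Mn₀.₇₈Fe₀.₂₂)₃Al₂Si₃O₁₂: molar mass 495.620 g/mol; 0.66×55.845 = 36.858 g → 7.44 wt%.
Fe in (Mg₀.₈₉Fe₀.₁₁)CO₃: molar mass 87.782 g/mol; 0.11×55.845 = 6.143 g → 7.00 wt%.
Difference = 7.44 − 7.00 = 0.44 percentage points.

0.44 percentage points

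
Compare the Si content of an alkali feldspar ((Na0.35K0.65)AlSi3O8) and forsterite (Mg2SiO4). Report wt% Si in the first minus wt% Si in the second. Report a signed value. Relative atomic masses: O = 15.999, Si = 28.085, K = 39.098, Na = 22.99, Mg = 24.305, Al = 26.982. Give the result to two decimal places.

10.94 percentage points

Si in (Na0.35K0.65)AlSi3O8: molar mass 272.689 g/mol; 3×28.085 = 84.255 g → 30.90 wt%.
Si in Mg2SiO4: molar mass 140.691 g/mol; 1×28.085 = 28.085 g → 19.96 wt%.
Difference = 30.90 − 19.96 = 10.94 percentage points.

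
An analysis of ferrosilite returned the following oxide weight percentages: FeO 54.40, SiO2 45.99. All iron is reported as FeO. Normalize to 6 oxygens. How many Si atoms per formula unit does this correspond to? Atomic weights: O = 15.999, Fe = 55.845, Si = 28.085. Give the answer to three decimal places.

2.007 Si apfu

FeO (M=71.844): mol = 0.75720; Fe = 0.75720, O = 0.75720.
SiO2 (M=60.083): mol = 0.76544; Si = 0.76544, O = 1.53088.
ΣO = 2.28808; factor = 6/ΣO = 2.62229.
Si apfu = 0.76544 × 2.62229 = 2.007.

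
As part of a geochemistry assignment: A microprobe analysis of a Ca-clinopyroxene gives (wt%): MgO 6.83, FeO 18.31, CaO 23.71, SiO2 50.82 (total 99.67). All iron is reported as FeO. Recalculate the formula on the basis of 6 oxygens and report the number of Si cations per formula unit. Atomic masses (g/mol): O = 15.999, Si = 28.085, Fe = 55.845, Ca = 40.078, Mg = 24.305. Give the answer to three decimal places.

MgO: 6.83/40.304 = 0.16946 mol → 0.16946 mol Mg, 0.16946 mol O.
FeO: 18.31/71.844 = 0.25486 mol → 0.25486 mol Fe, 0.25486 mol O.
CaO: 23.71/56.077 = 0.42281 mol → 0.42281 mol Ca, 0.42281 mol O.
SiO2: 50.82/60.083 = 0.84583 mol → 0.84583 mol Si, 1.69166 mol O.
Total oxygen = 2.53879 mol. Normalization factor = 6/2.53879 = 2.36333.
Si per 6 O = 0.84583 × 2.36333 = 1.999.

1.999 Si apfu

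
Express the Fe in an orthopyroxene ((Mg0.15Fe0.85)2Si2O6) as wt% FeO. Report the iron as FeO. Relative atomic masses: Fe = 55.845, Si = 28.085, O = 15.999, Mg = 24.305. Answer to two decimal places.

48.01 wt%

Formula mass = 254.392 g/mol.
1.70 Fe → 1.7000 mol FeO per formula unit; M(FeO) = 71.844, so FeO mass = 122.135 g.
122.135/254.392 × 100 = 48.01 wt%.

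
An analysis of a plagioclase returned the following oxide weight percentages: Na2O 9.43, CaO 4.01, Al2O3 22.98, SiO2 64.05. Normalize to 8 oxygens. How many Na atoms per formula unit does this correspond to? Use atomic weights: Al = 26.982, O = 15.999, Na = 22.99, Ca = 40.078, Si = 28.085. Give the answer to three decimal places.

0.803 Na apfu

9.43 wt% Na2O ÷ 61.979 g/mol = 0.15215 mol, giving 0.30430 Na and 0.15215 O.
4.01 wt% CaO ÷ 56.077 g/mol = 0.07151 mol, giving 0.07151 Ca and 0.07151 O.
22.98 wt% Al2O3 ÷ 101.961 g/mol = 0.22538 mol, giving 0.45076 Al and 0.67614 O.
64.05 wt% SiO2 ÷ 60.083 g/mol = 1.06603 mol, giving 1.06603 Si and 2.13206 O.
Oxygen sums to 3.03186; scaling by 8/3.03186 = 2.63864 puts the formula on 8 O.
Na: 0.30430 × 2.63864 = 0.803 atoms per formula unit.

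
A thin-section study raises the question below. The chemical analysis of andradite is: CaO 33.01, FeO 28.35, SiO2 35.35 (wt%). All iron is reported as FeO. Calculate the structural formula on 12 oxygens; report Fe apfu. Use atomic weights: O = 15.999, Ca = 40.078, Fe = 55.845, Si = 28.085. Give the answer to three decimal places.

2.192 Fe apfu

33.01 wt% CaO ÷ 56.077 g/mol = 0.58865 mol, giving 0.58865 Ca and 0.58865 O.
28.35 wt% FeO ÷ 71.844 g/mol = 0.39460 mol, giving 0.39460 Fe and 0.39460 O.
35.35 wt% SiO2 ÷ 60.083 g/mol = 0.58835 mol, giving 0.58835 Si and 1.17670 O.
Oxygen sums to 2.15995; scaling by 12/2.15995 = 5.55568 puts the formula on 12 O.
Fe: 0.39460 × 5.55568 = 2.192 atoms per formula unit.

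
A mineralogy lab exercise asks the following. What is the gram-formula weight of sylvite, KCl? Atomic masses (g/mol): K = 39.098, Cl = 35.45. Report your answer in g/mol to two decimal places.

The formula mass is the sum 1*39.098 + 1*35.45.

74.55 g/mol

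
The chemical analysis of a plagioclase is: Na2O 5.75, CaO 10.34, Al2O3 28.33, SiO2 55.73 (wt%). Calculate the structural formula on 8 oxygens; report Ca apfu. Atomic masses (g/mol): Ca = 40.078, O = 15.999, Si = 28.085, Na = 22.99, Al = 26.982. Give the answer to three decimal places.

Na2O (M=61.979): mol = 0.09277; Na = 0.18554, O = 0.09277.
CaO (M=56.077): mol = 0.18439; Ca = 0.18439, O = 0.18439.
Al2O3 (M=101.961): mol = 0.27785; Al = 0.55570, O = 0.83355.
SiO2 (M=60.083): mol = 0.92755; Si = 0.92755, O = 1.85510.
ΣO = 2.96581; factor = 8/ΣO = 2.69741.
Ca apfu = 0.18439 × 2.69741 = 0.497.

0.497 Ca apfu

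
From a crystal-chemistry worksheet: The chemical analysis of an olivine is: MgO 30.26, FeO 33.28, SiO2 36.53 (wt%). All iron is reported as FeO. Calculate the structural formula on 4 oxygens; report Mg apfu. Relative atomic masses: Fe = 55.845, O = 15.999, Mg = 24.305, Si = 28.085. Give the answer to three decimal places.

MgO: 30.26/40.304 = 0.75079 mol → 0.75079 mol Mg, 0.75079 mol O.
FeO: 33.28/71.844 = 0.46323 mol → 0.46323 mol Fe, 0.46323 mol O.
SiO2: 36.53/60.083 = 0.60799 mol → 0.60799 mol Si, 1.21598 mol O.
Total oxygen = 2.43000 mol. Normalization factor = 4/2.43000 = 1.64609.
Mg per 4 O = 0.75079 × 1.64609 = 1.236.

1.236 Mg apfu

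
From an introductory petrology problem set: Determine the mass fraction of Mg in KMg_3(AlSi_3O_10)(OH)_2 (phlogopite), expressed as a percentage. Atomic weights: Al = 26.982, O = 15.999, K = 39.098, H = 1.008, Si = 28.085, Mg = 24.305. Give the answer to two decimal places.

Molar mass of KMg_3(AlSi_3O_10)(OH)_2: 1·39.098 + 3·24.305 + 1·26.982 + 3·28.085 + 12·15.999 + 2·1.008 = 417.254 g/mol.
Mass of Mg per formula unit: 3 × 24.305 = 72.915 g.
Weight fraction Mg = 72.915 / 417.254 = 0.1747.

17.47 mass %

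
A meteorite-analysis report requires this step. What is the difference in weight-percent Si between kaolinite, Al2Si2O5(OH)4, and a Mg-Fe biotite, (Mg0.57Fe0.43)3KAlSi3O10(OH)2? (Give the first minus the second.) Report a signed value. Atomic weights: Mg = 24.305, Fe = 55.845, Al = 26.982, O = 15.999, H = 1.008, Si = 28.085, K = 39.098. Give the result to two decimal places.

First mineral: 56.170 g Si in 258.157 g formula = 21.76 wt% Si.
Second mineral: 84.255 g Si in 457.941 g formula = 18.40 wt% Si.
21.76% − 18.40% gives a difference of 3.36 percentage points.

3.36 percentage points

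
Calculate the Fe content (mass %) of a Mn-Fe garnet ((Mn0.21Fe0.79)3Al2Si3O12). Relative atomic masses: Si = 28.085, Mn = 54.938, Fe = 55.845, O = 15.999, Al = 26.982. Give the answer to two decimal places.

26.62 mass %

Formula mass = 0.63×54.938 + 2.37×55.845 + 2×26.982 + 3×28.085 + 12×15.999 = 497.171 g/mol, of which 132.353 g is Fe.
So Fe makes up 132.353/497.171 = 0.2662 of the mass, i.e. 26.62%.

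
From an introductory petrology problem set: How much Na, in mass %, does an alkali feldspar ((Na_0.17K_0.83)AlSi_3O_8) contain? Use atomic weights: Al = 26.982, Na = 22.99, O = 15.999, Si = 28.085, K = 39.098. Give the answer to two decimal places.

Molar mass of (Na_0.17K_0.83)AlSi_3O_8: 0.17*22.99 + 0.83*39.098 + 1*26.982 + 3*28.085 + 8*15.999 = 275.589 g/mol.
Mass of Na per formula unit: 0.17 × 22.99 = 3.908 g.
Weight fraction Na = 3.908 / 275.589 = 0.0142.

1.42 mass %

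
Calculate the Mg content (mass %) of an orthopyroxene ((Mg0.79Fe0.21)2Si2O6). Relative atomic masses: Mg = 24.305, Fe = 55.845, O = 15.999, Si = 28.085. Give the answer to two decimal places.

M((Mg0.79Fe0.21)2Si2O6) = 214.021 g/mol.
Mg contributes 1.58 × 24.305 = 38.402 g per mole.
38.402/214.021 = 0.1794 → 17.94%.

17.94 mass %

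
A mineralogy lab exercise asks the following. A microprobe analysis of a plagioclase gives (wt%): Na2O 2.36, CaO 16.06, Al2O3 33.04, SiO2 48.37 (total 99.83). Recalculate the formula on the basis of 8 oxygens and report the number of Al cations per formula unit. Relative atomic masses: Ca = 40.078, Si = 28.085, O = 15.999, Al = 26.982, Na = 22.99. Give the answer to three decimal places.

1.784 Al apfu

2.36 wt% Na2O ÷ 61.979 g/mol = 0.03808 mol, giving 0.07616 Na and 0.03808 O.
16.06 wt% CaO ÷ 56.077 g/mol = 0.28639 mol, giving 0.28639 Ca and 0.28639 O.
33.04 wt% Al2O3 ÷ 101.961 g/mol = 0.32405 mol, giving 0.64810 Al and 0.97215 O.
48.37 wt% SiO2 ÷ 60.083 g/mol = 0.80505 mol, giving 0.80505 Si and 1.61010 O.
Oxygen sums to 2.90672; scaling by 8/2.90672 = 2.75224 puts the formula on 8 O.
Al: 0.64810 × 2.75224 = 1.784 atoms per formula unit.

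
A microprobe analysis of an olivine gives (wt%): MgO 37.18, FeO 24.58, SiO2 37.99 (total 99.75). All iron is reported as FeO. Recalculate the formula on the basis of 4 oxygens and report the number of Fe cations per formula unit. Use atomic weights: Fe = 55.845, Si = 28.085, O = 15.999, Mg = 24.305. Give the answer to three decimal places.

0.541 Fe apfu

MgO: 37.18/40.304 = 0.92249 mol → 0.92249 mol Mg, 0.92249 mol O.
FeO: 24.58/71.844 = 0.34213 mol → 0.34213 mol Fe, 0.34213 mol O.
SiO2: 37.99/60.083 = 0.63229 mol → 0.63229 mol Si, 1.26458 mol O.
Total oxygen = 2.52920 mol. Normalization factor = 4/2.52920 = 1.58153.
Fe per 4 O = 0.34213 × 1.58153 = 0.541.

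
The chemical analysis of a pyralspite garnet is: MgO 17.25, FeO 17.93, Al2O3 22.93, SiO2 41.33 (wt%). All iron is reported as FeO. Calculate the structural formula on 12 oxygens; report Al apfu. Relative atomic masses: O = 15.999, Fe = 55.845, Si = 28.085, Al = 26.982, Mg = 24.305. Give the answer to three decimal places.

1.979 Al apfu

MgO: 17.25/40.304 = 0.42800 mol → 0.42800 mol Mg, 0.42800 mol O.
FeO: 17.93/71.844 = 0.24957 mol → 0.24957 mol Fe, 0.24957 mol O.
Al2O3: 22.93/101.961 = 0.22489 mol → 0.44978 mol Al, 0.67467 mol O.
SiO2: 41.33/60.083 = 0.68788 mol → 0.68788 mol Si, 1.37576 mol O.
Total oxygen = 2.72800 mol. Normalization factor = 12/2.72800 = 4.39883.
Al per 12 O = 0.44978 × 4.39883 = 1.979.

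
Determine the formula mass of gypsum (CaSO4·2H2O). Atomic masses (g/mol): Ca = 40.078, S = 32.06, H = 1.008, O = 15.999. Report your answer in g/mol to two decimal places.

172.16 g/mol

The formula mass is the sum 1(40.078) + 1(32.06) + 6(15.999) + 4(1.008).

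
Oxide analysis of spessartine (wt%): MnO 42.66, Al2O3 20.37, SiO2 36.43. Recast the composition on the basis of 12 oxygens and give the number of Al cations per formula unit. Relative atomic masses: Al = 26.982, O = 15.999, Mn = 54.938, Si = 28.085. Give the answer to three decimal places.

1.987 Al apfu

42.66 wt% MnO ÷ 70.937 g/mol = 0.60138 mol, giving 0.60138 Mn and 0.60138 O.
20.37 wt% Al2O3 ÷ 101.961 g/mol = 0.19978 mol, giving 0.39956 Al and 0.59934 O.
36.43 wt% SiO2 ÷ 60.083 g/mol = 0.60633 mol, giving 0.60633 Si and 1.21266 O.
Oxygen sums to 2.41338; scaling by 12/2.41338 = 4.97228 puts the formula on 12 O.
Al: 0.39956 × 4.97228 = 1.987 atoms per formula unit.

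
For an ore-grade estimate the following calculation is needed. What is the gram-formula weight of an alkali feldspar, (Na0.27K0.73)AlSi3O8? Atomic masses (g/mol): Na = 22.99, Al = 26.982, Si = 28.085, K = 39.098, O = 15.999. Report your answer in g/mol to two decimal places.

273.98 g/mol

The formula mass is the sum 0.27×22.99 + 0.73×39.098 + 1×26.982 + 3×28.085 + 8×15.999.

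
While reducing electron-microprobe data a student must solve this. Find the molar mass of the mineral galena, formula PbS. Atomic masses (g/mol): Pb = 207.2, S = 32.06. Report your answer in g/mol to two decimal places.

239.26 g/mol

M = 1*207.2 + 1*32.06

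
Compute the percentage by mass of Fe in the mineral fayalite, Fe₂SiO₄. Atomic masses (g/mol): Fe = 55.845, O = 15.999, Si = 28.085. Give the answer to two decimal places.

54.81 mass %

M(Fe₂SiO₄) = 203.771 g/mol.
Fe contributes 2 × 55.845 = 111.690 g per mole.
111.690/203.771 = 0.5481 → 54.81%.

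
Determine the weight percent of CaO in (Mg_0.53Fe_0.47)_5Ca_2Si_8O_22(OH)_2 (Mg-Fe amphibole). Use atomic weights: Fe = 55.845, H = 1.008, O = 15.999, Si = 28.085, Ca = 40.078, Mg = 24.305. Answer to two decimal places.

Formula mass = 886.472 g/mol.
2 Ca → 2.0000 mol CaO per formula unit; M(CaO) = 56.077, so CaO mass = 112.154 g.
112.154/886.472 × 100 = 12.65 wt%.

12.65 wt%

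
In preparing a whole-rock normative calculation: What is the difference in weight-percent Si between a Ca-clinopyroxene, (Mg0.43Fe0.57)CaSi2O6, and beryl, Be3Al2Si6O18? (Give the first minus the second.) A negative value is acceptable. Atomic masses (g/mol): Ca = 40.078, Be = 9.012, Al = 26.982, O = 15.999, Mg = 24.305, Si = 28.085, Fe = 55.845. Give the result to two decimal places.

-7.40 percentage points

First mineral: 56.170 g Si in 234.525 g formula = 23.95 wt% Si.
Second mineral: 168.510 g Si in 537.492 g formula = 31.35 wt% Si.
23.95% − 31.35% gives a difference of -7.40 percentage points.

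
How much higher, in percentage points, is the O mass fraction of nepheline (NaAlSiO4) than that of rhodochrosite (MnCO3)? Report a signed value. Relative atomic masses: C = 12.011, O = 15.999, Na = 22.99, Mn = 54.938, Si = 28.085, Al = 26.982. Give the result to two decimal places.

3.29 percentage points

M(NaAlSiO4) = 142.053 g/mol, so wt% O = 63.996/142.053 × 100 = 45.05%.
M(MnCO3) = 114.946 g/mol, so wt% O = 47.997/114.946 × 100 = 41.76%.
45.05 − 41.76 = 3.29 pp.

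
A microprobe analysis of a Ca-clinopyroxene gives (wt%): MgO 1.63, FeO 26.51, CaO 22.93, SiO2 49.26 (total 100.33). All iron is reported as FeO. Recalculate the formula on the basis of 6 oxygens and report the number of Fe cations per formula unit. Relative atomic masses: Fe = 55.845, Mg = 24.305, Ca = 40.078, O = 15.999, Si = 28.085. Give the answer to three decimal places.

1.63 wt% MgO ÷ 40.304 g/mol = 0.04044 mol, giving 0.04044 Mg and 0.04044 O.
26.51 wt% FeO ÷ 71.844 g/mol = 0.36899 mol, giving 0.36899 Fe and 0.36899 O.
22.93 wt% CaO ÷ 56.077 g/mol = 0.40890 mol, giving 0.40890 Ca and 0.40890 O.
49.26 wt% SiO2 ÷ 60.083 g/mol = 0.81987 mol, giving 0.81987 Si and 1.63974 O.
Oxygen sums to 2.45807; scaling by 6/2.45807 = 2.44094 puts the formula on 6 O.
Fe: 0.36899 × 2.44094 = 0.901 atoms per formula unit.

0.901 Fe apfu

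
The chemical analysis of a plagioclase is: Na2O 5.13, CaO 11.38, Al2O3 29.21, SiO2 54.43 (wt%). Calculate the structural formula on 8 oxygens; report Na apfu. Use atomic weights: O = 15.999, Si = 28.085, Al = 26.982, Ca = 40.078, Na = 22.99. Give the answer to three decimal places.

5.13 wt% Na2O ÷ 61.979 g/mol = 0.08277 mol, giving 0.16554 Na and 0.08277 O.
11.38 wt% CaO ÷ 56.077 g/mol = 0.20294 mol, giving 0.20294 Ca and 0.20294 O.
29.21 wt% Al2O3 ÷ 101.961 g/mol = 0.28648 mol, giving 0.57296 Al and 0.85944 O.
54.43 wt% SiO2 ÷ 60.083 g/mol = 0.90591 mol, giving 0.90591 Si and 1.81182 O.
Oxygen sums to 2.95697; scaling by 8/2.95697 = 2.70547 puts the formula on 8 O.
Na: 0.16554 × 2.70547 = 0.448 atoms per formula unit.

0.448 Na apfu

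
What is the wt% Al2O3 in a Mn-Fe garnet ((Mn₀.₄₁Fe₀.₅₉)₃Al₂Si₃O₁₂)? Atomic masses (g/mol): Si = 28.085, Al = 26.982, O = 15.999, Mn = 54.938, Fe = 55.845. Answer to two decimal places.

20.53 wt%

M((Mn₀.₄₁Fe₀.₅₉)₃Al₂Si₃O₁₂) = 496.626 g/mol; M(Al2O3) = 101.961 g/mol.
Moles Al2O3 per formula unit = 2 Al ÷ 2 = 1.0000.
Al2O3 fraction = (1.0000 × 101.961) / 496.626 = 101.961/496.626 = 0.2053.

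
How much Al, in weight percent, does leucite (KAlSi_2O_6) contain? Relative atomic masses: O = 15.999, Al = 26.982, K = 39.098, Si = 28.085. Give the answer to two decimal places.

12.36 weight percent

Formula mass = 1*39.098 + 1*26.982 + 2*28.085 + 6*15.999 = 218.244 g/mol, of which 26.982 g is Al.
So Al makes up 26.982/218.244 = 0.1236 of the mass, i.e. 12.36%.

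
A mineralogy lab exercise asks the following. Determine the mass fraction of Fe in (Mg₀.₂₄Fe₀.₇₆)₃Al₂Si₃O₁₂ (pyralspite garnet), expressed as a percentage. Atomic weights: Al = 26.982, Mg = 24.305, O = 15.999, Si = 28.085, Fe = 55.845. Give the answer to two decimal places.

Formula mass = 0.72×24.305 + 2.28×55.845 + 2×26.982 + 3×28.085 + 12×15.999 = 475.033 g/mol, of which 127.327 g is Fe.
So Fe makes up 127.327/475.033 = 0.2680 of the mass, i.e. 26.80%.

26.80 wt%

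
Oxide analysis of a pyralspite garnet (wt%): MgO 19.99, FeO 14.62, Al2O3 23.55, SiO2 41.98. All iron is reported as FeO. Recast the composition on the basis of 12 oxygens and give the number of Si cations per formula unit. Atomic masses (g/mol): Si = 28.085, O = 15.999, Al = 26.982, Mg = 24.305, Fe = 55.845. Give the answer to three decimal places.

MgO (M=40.304): mol = 0.49598; Mg = 0.49598, O = 0.49598.
FeO (M=71.844): mol = 0.20350; Fe = 0.20350, O = 0.20350.
Al2O3 (M=101.961): mol = 0.23097; Al = 0.46194, O = 0.69291.
SiO2 (M=60.083): mol = 0.69870; Si = 0.69870, O = 1.39740.
ΣO = 2.78979; factor = 12/ΣO = 4.30140.
Si apfu = 0.69870 × 4.30140 = 3.005.

3.005 Si apfu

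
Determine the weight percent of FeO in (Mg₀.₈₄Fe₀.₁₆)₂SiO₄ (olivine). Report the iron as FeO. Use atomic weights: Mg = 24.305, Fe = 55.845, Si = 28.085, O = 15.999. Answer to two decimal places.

M((Mg₀.₈₄Fe₀.₁₆)₂SiO₄) = 150.784 g/mol; M(FeO) = 71.844 g/mol.
Moles FeO per formula unit = 0.32 Fe ÷ 1 = 0.3200.
FeO fraction = (0.3200 × 71.844) / 150.784 = 22.990/150.784 = 0.1525.

15.25 wt%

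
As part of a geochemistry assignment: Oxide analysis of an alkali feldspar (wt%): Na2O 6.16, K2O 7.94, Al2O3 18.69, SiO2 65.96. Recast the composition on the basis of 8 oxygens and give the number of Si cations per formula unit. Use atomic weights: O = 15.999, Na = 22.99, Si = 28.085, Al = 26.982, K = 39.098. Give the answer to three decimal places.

2.998 Si apfu

Na2O (M=61.979): mol = 0.09939; Na = 0.19878, O = 0.09939.
K2O (M=94.195): mol = 0.08429; K = 0.16858, O = 0.08429.
Al2O3 (M=101.961): mol = 0.18331; Al = 0.36662, O = 0.54993.
SiO2 (M=60.083): mol = 1.09781; Si = 1.09781, O = 2.19562.
ΣO = 2.92923; factor = 8/ΣO = 2.73109.
Si apfu = 1.09781 × 2.73109 = 2.998.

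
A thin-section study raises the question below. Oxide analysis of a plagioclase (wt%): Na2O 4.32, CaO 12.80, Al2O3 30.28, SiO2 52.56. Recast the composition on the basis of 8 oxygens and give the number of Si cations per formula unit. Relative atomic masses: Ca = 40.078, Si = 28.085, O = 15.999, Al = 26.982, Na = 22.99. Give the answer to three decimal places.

2.382 Si apfu

Na2O: 4.32/61.979 = 0.06970 mol → 0.13940 mol Na, 0.06970 mol O.
CaO: 12.80/56.077 = 0.22826 mol → 0.22826 mol Ca, 0.22826 mol O.
Al2O3: 30.28/101.961 = 0.29698 mol → 0.59396 mol Al, 0.89094 mol O.
SiO2: 52.56/60.083 = 0.87479 mol → 0.87479 mol Si, 1.74958 mol O.
Total oxygen = 2.93848 mol. Normalization factor = 8/2.93848 = 2.72250.
Si per 8 O = 0.87479 × 2.72250 = 2.382.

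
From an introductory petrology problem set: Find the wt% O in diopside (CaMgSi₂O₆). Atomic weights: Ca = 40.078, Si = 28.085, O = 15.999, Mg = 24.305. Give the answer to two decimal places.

44.33 wt%

Formula mass = 1×40.078 + 1×24.305 + 2×28.085 + 6×15.999 = 216.547 g/mol, of which 95.994 g is O.
So O makes up 95.994/216.547 = 0.4433 of the mass, i.e. 44.33%.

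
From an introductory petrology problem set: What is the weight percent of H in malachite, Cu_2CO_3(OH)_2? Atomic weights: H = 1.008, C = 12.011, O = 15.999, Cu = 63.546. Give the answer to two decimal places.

0.91 wt%

Molar mass of Cu_2CO_3(OH)_2: 2*63.546 + 1*12.011 + 5*15.999 + 2*1.008 = 221.114 g/mol.
Mass of H per formula unit: 2 × 1.008 = 2.016 g.
Weight fraction H = 2.016 / 221.114 = 0.0091.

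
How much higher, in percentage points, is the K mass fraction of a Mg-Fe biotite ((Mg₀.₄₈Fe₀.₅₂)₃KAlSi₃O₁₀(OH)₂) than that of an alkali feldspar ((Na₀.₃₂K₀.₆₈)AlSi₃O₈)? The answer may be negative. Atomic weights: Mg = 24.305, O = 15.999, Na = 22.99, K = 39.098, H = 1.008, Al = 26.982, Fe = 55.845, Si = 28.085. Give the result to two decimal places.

M((Mg₀.₄₈Fe₀.₅₂)₃KAlSi₃O₁₀(OH)₂) = 466.456 g/mol, so wt% K = 39.098/466.456 × 100 = 8.38%.
M((Na₀.₃₂K₀.₆₈)AlSi₃O₈) = 273.172 g/mol, so wt% K = 26.587/273.172 × 100 = 9.73%.
8.38 − 9.73 = -1.35 pp.

-1.35 percentage points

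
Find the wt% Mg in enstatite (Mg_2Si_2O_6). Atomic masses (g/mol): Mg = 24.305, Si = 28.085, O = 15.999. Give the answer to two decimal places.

24.21 wt%

Molar mass of Mg_2Si_2O_6: 2*24.305 + 2*28.085 + 6*15.999 = 200.774 g/mol.
Mass of Mg per formula unit: 2 × 24.305 = 48.610 g.
Weight fraction Mg = 48.610 / 200.774 = 0.2421.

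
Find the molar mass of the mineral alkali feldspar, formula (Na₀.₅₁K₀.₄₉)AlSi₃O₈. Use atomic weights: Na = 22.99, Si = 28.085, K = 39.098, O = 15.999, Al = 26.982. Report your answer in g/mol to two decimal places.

270.11 g/mol

The formula mass is the sum 0.51×22.99 + 0.49×39.098 + 1×26.982 + 3×28.085 + 8×15.999.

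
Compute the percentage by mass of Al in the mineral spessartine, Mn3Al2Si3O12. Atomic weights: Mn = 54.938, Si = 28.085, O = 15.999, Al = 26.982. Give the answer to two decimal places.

Molar mass of Mn3Al2Si3O12: 3*54.938 + 2*26.982 + 3*28.085 + 12*15.999 = 495.021 g/mol.
Mass of Al per formula unit: 2 × 26.982 = 53.964 g.
Weight fraction Al = 53.964 / 495.021 = 0.1090.

10.90 mass %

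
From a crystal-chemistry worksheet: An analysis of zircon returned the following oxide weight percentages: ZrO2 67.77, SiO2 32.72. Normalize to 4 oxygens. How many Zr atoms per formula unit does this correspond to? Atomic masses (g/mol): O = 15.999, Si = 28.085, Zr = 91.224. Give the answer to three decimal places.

67.77 wt% ZrO2 ÷ 123.222 g/mol = 0.54998 mol, giving 0.54998 Zr and 1.09996 O.
32.72 wt% SiO2 ÷ 60.083 g/mol = 0.54458 mol, giving 0.54458 Si and 1.08916 O.
Oxygen sums to 2.18912; scaling by 4/2.18912 = 1.82722 puts the formula on 4 O.
Zr: 0.54998 × 1.82722 = 1.005 atoms per formula unit.

1.005 Zr apfu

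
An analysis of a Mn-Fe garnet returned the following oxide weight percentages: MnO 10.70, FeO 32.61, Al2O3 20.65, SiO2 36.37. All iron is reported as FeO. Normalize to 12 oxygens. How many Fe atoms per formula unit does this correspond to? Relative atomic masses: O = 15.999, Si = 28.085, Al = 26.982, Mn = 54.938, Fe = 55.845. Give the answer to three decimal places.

MnO (M=70.937): mol = 0.15084; Mn = 0.15084, O = 0.15084.
FeO (M=71.844): mol = 0.45390; Fe = 0.45390, O = 0.45390.
Al2O3 (M=101.961): mol = 0.20253; Al = 0.40506, O = 0.60759.
SiO2 (M=60.083): mol = 0.60533; Si = 0.60533, O = 1.21066.
ΣO = 2.42299; factor = 12/ΣO = 4.95256.
Fe apfu = 0.45390 × 4.95256 = 2.248.

2.248 Fe apfu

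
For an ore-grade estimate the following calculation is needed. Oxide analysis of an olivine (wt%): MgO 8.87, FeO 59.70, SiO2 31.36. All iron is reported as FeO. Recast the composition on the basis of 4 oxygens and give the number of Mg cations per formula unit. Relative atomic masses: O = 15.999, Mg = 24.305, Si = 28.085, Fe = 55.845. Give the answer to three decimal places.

0.420 Mg apfu

MgO (M=40.304): mol = 0.22008; Mg = 0.22008, O = 0.22008.
FeO (M=71.844): mol = 0.83097; Fe = 0.83097, O = 0.83097.
SiO2 (M=60.083): mol = 0.52194; Si = 0.52194, O = 1.04388.
ΣO = 2.09493; factor = 4/ΣO = 1.90937.
Mg apfu = 0.22008 × 1.90937 = 0.420.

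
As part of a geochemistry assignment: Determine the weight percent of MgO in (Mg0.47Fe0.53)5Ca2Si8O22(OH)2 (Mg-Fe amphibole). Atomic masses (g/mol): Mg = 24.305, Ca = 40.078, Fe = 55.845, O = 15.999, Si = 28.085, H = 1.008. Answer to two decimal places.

10.57 wt%

Formula mass = 895.934 g/mol.
2.35 Mg → 2.3500 mol MgO per formula unit; M(MgO) = 40.304, so MgO mass = 94.714 g.
94.714/895.934 × 100 = 10.57 wt%.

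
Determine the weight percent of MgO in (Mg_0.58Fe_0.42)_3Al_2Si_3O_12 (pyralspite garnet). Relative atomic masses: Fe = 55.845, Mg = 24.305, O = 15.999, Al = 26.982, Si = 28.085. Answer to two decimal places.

15.84 wt%

Molar mass of (Mg_0.58Fe_0.42)_3Al_2Si_3O_12 = 1.74·24.305 + 1.26·55.845 + 2·26.982 + 3·28.085 + 12·15.999 = 442.862 g/mol.
Each formula unit contains 1.74 Mg, equivalent to 1.74/1 = 1.7400 mol MgO.
M(MgO) = 1×24.305 + 1×15.999 = 40.304 g/mol.
Mass of MgO per formula unit = 1.7400 × 40.304 = 70.129 g.
MgO wt% = 70.129 / 442.862 × 100 = 15.84%.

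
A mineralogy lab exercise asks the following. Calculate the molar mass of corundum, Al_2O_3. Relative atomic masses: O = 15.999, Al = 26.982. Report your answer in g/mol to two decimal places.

M = 2×26.982 + 3×15.999

101.96 g/mol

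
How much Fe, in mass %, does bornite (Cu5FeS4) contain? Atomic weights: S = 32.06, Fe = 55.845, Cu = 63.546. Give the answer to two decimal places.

M(Cu5FeS4) = 501.815 g/mol.
Fe contributes 1 × 55.845 = 55.845 g per mole.
55.845/501.815 = 0.1113 → 11.13%.

11.13 mass %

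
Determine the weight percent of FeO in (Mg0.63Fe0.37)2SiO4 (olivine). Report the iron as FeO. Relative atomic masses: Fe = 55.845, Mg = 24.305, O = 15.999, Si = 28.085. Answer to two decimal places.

32.41 wt%

Formula mass = 164.031 g/mol.
0.74 Fe → 0.7400 mol FeO per formula unit; M(FeO) = 71.844, so FeO mass = 53.165 g.
53.165/164.031 × 100 = 32.41 wt%.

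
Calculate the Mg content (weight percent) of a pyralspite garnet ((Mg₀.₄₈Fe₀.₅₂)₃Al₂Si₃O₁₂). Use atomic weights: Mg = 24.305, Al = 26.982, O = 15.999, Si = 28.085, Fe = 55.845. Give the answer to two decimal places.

Formula mass = 1.44*24.305 + 1.56*55.845 + 2*26.982 + 3*28.085 + 12*15.999 = 452.324 g/mol, of which 34.999 g is Mg.
So Mg makes up 34.999/452.324 = 0.0774 of the mass, i.e. 7.74%.

7.74 weight percent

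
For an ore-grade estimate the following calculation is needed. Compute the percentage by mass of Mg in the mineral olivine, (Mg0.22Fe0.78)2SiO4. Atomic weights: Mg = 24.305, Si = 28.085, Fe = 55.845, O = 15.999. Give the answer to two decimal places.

Molar mass of (Mg0.22Fe0.78)2SiO4: 0.44×24.305 + 1.56×55.845 + 1×28.085 + 4×15.999 = 189.893 g/mol.
Mass of Mg per formula unit: 0.44 × 24.305 = 10.694 g.
Weight fraction Mg = 10.694 / 189.893 = 0.0563.

5.63 mass %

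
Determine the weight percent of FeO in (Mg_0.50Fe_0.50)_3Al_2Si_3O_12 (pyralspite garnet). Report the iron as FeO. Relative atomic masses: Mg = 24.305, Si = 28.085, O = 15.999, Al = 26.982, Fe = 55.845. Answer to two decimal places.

Molar mass of (Mg_0.50Fe_0.50)_3Al_2Si_3O_12 = 1.50*24.305 + 1.50*55.845 + 2*26.982 + 3*28.085 + 12*15.999 = 450.432 g/mol.
Each formula unit contains 1.50 Fe, equivalent to 1.50/1 = 1.5000 mol FeO.
M(FeO) = 1×55.845 + 1×15.999 = 71.844 g/mol.
Mass of FeO per formula unit = 1.5000 × 71.844 = 107.766 g.
FeO wt% = 107.766 / 450.432 × 100 = 23.93%.

23.93 wt%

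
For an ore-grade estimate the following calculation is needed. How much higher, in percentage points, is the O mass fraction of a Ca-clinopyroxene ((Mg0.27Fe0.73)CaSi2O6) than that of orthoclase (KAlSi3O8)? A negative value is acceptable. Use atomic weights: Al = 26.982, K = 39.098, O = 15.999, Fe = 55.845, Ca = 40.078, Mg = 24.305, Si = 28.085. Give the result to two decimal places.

-5.92 percentage points

M((Mg0.27Fe0.73)CaSi2O6) = 239.571 g/mol, so wt% O = 95.994/239.571 × 100 = 40.07%.
M(KAlSi3O8) = 278.327 g/mol, so wt% O = 127.992/278.327 × 100 = 45.99%.
40.07 − 45.99 = -5.92 pp.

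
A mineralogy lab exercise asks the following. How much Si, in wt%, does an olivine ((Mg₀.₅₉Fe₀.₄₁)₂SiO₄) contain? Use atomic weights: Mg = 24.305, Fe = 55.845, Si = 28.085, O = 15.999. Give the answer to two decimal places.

16.86 wt%

Molar mass of (Mg₀.₅₉Fe₀.₄₁)₂SiO₄: 1.18*24.305 + 0.82*55.845 + 1*28.085 + 4*15.999 = 166.554 g/mol.
Mass of Si per formula unit: 1 × 28.085 = 28.085 g.
Weight fraction Si = 28.085 / 166.554 = 0.1686.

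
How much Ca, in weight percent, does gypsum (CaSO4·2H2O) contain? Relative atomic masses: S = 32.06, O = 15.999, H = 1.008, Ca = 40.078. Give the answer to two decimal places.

Molar mass of CaSO4·2H2O: 1·40.078 + 1·32.06 + 6·15.999 + 4·1.008 = 172.164 g/mol.
Mass of Ca per formula unit: 1 × 40.078 = 40.078 g.
Weight fraction Ca = 40.078 / 172.164 = 0.2328.

23.28 weight percent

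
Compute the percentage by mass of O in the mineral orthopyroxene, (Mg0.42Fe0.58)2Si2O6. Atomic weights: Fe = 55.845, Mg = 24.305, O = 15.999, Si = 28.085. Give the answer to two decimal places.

Molar mass of (Mg0.42Fe0.58)2Si2O6: 0.84*24.305 + 1.16*55.845 + 2*28.085 + 6*15.999 = 237.360 g/mol.
Mass of O per formula unit: 6 × 15.999 = 95.994 g.
Weight fraction O = 95.994 / 237.360 = 0.4044.

40.44 wt%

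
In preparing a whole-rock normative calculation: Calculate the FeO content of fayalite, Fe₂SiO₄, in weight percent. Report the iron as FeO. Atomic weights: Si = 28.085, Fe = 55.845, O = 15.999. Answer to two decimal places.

70.51 wt%

Formula mass = 203.771 g/mol.
2 Fe → 2.0000 mol FeO per formula unit; M(FeO) = 71.844, so FeO mass = 143.688 g.
143.688/203.771 × 100 = 70.51 wt%.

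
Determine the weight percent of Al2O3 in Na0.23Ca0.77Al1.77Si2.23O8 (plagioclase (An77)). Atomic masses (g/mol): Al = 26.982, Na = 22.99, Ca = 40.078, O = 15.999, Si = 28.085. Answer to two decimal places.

Molar mass of Na0.23Ca0.77Al1.77Si2.23O8 = 0.23·22.99 + 0.77·40.078 + 1.77·26.982 + 2.23·28.085 + 8·15.999 = 274.527 g/mol.
Each formula unit contains 1.77 Al, equivalent to 1.77/2 = 0.8850 mol Al2O3.
M(Al2O3) = 2×26.982 + 3×15.999 = 101.961 g/mol.
Mass of Al2O3 per formula unit = 0.8850 × 101.961 = 90.235 g.
Al2O3 wt% = 90.235 / 274.527 × 100 = 32.87%.

32.87 wt%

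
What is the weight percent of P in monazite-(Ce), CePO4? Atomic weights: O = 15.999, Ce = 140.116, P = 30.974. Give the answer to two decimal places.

13.18 weight percent

M(CePO4) = 235.086 g/mol.
P contributes 1 × 30.974 = 30.974 g per mole.
30.974/235.086 = 0.1318 → 13.18%.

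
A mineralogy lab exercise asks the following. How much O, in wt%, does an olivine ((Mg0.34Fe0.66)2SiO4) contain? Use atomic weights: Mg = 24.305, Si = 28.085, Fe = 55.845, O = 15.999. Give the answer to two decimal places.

35.10 wt%

M((Mg0.34Fe0.66)2SiO4) = 182.324 g/mol.
O contributes 4 × 15.999 = 63.996 g per mole.
63.996/182.324 = 0.3510 → 35.10%.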